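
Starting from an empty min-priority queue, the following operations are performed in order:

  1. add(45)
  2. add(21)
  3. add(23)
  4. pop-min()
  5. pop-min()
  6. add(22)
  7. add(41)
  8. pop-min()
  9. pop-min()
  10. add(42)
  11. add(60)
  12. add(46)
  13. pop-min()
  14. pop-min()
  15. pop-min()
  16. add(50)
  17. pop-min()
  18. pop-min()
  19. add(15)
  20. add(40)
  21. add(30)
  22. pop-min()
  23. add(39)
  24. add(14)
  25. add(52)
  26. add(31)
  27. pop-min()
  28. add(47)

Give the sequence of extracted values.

insert 45 → {45}
insert 21 → {21, 45}
insert 23 → {21, 23, 45}
pop-min → 21; now {23, 45}
pop-min → 23; now {45}
insert 22 → {22, 45}
insert 41 → {22, 41, 45}
pop-min → 22; now {41, 45}
pop-min → 41; now {45}
insert 42 → {42, 45}
insert 60 → {42, 45, 60}
insert 46 → {42, 45, 46, 60}
pop-min → 42; now {45, 46, 60}
pop-min → 45; now {46, 60}
pop-min → 46; now {60}
insert 50 → {50, 60}
pop-min → 50; now {60}
pop-min → 60; now {}
insert 15 → {15}
insert 40 → {15, 40}
insert 30 → {15, 30, 40}
pop-min → 15; now {30, 40}
insert 39 → {30, 39, 40}
insert 14 → {14, 30, 39, 40}
insert 52 → {14, 30, 39, 40, 52}
insert 31 → {14, 30, 31, 39, 40, 52}
pop-min → 14; now {30, 31, 39, 40, 52}
insert 47 → {30, 31, 39, 40, 47, 52}

21, 23, 22, 41, 42, 45, 46, 50, 60, 15, 14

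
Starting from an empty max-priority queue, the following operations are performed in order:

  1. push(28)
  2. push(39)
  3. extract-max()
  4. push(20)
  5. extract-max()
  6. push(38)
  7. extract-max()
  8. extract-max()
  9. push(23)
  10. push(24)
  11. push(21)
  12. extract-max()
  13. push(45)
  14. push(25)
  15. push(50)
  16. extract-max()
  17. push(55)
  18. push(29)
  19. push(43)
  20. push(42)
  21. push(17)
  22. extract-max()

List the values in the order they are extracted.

insert 28 → {28}
insert 39 → {39, 28}
extract-max → 39; now {28}
insert 20 → {28, 20}
extract-max → 28; now {20}
insert 38 → {38, 20}
extract-max → 38; now {20}
extract-max → 20; now {}
insert 23 → {23}
insert 24 → {24, 23}
insert 21 → {24, 23, 21}
extract-max → 24; now {23, 21}
insert 45 → {45, 23, 21}
insert 25 → {45, 25, 23, 21}
insert 50 → {50, 45, 25, 23, 21}
extract-max → 50; now {45, 25, 23, 21}
insert 55 → {55, 45, 25, 23, 21}
insert 29 → {55, 45, 29, 25, 23, 21}
insert 43 → {55, 45, 43, 29, 25, 23, 21}
insert 42 → {55, 45, 43, 42, 29, 25, 23, 21}
insert 17 → {55, 45, 43, 42, 29, 25, 23, 21, 17}
extract-max → 55; now {45, 43, 42, 29, 25, 23, 21, 17}

39, 28, 38, 20, 24, 50, 55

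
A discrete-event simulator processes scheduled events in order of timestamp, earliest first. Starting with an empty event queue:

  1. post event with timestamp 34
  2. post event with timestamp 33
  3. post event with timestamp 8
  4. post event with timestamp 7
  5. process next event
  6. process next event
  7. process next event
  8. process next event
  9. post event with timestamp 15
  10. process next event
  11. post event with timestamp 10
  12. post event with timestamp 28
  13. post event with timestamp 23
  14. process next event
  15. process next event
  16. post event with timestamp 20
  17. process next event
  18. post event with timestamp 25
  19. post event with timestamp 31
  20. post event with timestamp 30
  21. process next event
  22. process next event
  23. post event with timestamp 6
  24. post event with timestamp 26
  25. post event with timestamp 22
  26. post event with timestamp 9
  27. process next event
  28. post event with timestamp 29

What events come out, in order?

insert 34 → {34}
insert 33 → {33, 34}
insert 8 → {8, 33, 34}
insert 7 → {7, 8, 33, 34}
process next event → 7; now {8, 33, 34}
process next event → 8; now {33, 34}
process next event → 33; now {34}
process next event → 34; now {}
insert 15 → {15}
process next event → 15; now {}
insert 10 → {10}
insert 28 → {10, 28}
insert 23 → {10, 23, 28}
process next event → 10; now {23, 28}
process next event → 23; now {28}
insert 20 → {20, 28}
process next event → 20; now {28}
insert 25 → {25, 28}
insert 31 → {25, 28, 31}
insert 30 → {25, 28, 30, 31}
process next event → 25; now {28, 30, 31}
process next event → 28; now {30, 31}
insert 6 → {6, 30, 31}
insert 26 → {6, 26, 30, 31}
insert 22 → {6, 22, 26, 30, 31}
insert 9 → {6, 9, 22, 26, 30, 31}
process next event → 6; now {9, 22, 26, 30, 31}
insert 29 → {9, 22, 26, 29, 30, 31}

7 → 8 → 33 → 34 → 15 → 10 → 23 → 20 → 25 → 28 → 6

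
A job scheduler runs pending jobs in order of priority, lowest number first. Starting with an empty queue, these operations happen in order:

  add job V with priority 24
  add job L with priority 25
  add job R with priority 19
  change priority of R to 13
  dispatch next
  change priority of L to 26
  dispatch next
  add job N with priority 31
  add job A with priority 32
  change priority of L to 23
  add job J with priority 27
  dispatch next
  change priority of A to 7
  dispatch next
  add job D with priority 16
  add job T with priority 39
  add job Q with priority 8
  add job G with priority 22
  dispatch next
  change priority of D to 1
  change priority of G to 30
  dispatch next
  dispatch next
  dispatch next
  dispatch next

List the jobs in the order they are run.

R, V, L, A, Q, D, J, G, N

add V (priority 24) → {V:24}
add L (priority 25) → {V:24, L:25}
add R (priority 19) → {R:19, V:24, L:25}
update R to priority 13 → {R:13, V:24, L:25}
dispatch next → R; now {V:24, L:25}
update L to priority 26 → {V:24, L:26}
dispatch next → V; now {L:26}
add N (priority 31) → {L:26, N:31}
add A (priority 32) → {L:26, N:31, A:32}
update L to priority 23 → {L:23, N:31, A:32}
add J (priority 27) → {L:23, J:27, N:31, A:32}
dispatch next → L; now {J:27, N:31, A:32}
update A to priority 7 → {A:7, J:27, N:31}
dispatch next → A; now {J:27, N:31}
add D (priority 16) → {D:16, J:27, N:31}
add T (priority 39) → {D:16, J:27, N:31, T:39}
add Q (priority 8) → {Q:8, D:16, J:27, N:31, T:39}
add G (priority 22) → {Q:8, D:16, G:22, J:27, N:31, T:39}
dispatch next → Q; now {D:16, G:22, J:27, N:31, T:39}
update D to priority 1 → {D:1, G:22, J:27, N:31, T:39}
update G to priority 30 → {D:1, J:27, G:30, N:31, T:39}
dispatch next → D; now {J:27, G:30, N:31, T:39}
dispatch next → J; now {G:30, N:31, T:39}
dispatch next → G; now {N:31, T:39}
dispatch next → N; now {T:39}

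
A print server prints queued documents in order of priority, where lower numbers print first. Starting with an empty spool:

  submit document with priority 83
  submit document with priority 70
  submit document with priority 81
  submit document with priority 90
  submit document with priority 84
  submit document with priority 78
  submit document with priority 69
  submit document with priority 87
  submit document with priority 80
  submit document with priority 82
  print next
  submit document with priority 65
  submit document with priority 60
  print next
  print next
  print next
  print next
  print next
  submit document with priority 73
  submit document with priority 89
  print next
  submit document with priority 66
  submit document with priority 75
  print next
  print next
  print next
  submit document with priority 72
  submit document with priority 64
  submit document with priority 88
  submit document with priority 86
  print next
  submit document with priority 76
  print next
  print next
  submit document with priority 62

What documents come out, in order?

insert 83 → {83}
insert 70 → {70, 83}
insert 81 → {70, 81, 83}
insert 90 → {70, 81, 83, 90}
insert 84 → {70, 81, 83, 84, 90}
insert 78 → {70, 78, 81, 83, 84, 90}
insert 69 → {69, 70, 78, 81, 83, 84, 90}
insert 87 → {69, 70, 78, 81, 83, 84, 87, 90}
insert 80 → {69, 70, 78, 80, 81, 83, 84, 87, 90}
insert 82 → {69, 70, 78, 80, 81, 82, 83, 84, 87, 90}
print next → 69; now {70, 78, 80, 81, 82, 83, 84, 87, 90}
insert 65 → {65, 70, 78, 80, 81, 82, 83, 84, 87, 90}
insert 60 → {60, 65, 70, 78, 80, 81, 82, 83, 84, 87, 90}
print next → 60; now {65, 70, 78, 80, 81, 82, 83, 84, 87, 90}
print next → 65; now {70, 78, 80, 81, 82, 83, 84, 87, 90}
print next → 70; now {78, 80, 81, 82, 83, 84, 87, 90}
print next → 78; now {80, 81, 82, 83, 84, 87, 90}
print next → 80; now {81, 82, 83, 84, 87, 90}
insert 73 → {73, 81, 82, 83, 84, 87, 90}
insert 89 → {73, 81, 82, 83, 84, 87, 89, 90}
print next → 73; now {81, 82, 83, 84, 87, 89, 90}
insert 66 → {66, 81, 82, 83, 84, 87, 89, 90}
insert 75 → {66, 75, 81, 82, 83, 84, 87, 89, 90}
print next → 66; now {75, 81, 82, 83, 84, 87, 89, 90}
print next → 75; now {81, 82, 83, 84, 87, 89, 90}
print next → 81; now {82, 83, 84, 87, 89, 90}
insert 72 → {72, 82, 83, 84, 87, 89, 90}
insert 64 → {64, 72, 82, 83, 84, 87, 89, 90}
insert 88 → {64, 72, 82, 83, 84, 87, 88, 89, 90}
insert 86 → {64, 72, 82, 83, 84, 86, 87, 88, 89, 90}
print next → 64; now {72, 82, 83, 84, 86, 87, 88, 89, 90}
insert 76 → {72, 76, 82, 83, 84, 86, 87, 88, 89, 90}
print next → 72; now {76, 82, 83, 84, 86, 87, 88, 89, 90}
print next → 76; now {82, 83, 84, 86, 87, 88, 89, 90}
insert 62 → {62, 82, 83, 84, 86, 87, 88, 89, 90}

[69, 60, 65, 70, 78, 80, 73, 66, 75, 81, 64, 72, 76]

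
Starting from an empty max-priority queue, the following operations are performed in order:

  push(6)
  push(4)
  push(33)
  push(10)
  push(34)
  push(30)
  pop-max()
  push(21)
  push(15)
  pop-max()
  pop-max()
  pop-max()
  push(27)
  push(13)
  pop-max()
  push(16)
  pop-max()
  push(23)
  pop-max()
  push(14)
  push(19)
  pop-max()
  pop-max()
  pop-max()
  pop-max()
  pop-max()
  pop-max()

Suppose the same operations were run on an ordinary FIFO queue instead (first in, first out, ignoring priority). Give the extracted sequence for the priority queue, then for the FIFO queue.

priority queue: [34, 33, 30, 21, 27, 16, 23, 19, 15, 14, 13, 10, 6]; FIFO queue: [6, 4, 33, 10, 34, 30, 21, 15, 27, 13, 16, 23, 14]

insert 6 → {6}
insert 4 → {6, 4}
insert 33 → {33, 6, 4}
insert 10 → {33, 10, 6, 4}
insert 34 → {34, 33, 10, 6, 4}
insert 30 → {34, 33, 30, 10, 6, 4}
pop-max → 34; now {33, 30, 10, 6, 4}
insert 21 → {33, 30, 21, 10, 6, 4}
insert 15 → {33, 30, 21, 15, 10, 6, 4}
pop-max → 33; now {30, 21, 15, 10, 6, 4}
pop-max → 30; now {21, 15, 10, 6, 4}
pop-max → 21; now {15, 10, 6, 4}
insert 27 → {27, 15, 10, 6, 4}
insert 13 → {27, 15, 13, 10, 6, 4}
pop-max → 27; now {15, 13, 10, 6, 4}
insert 16 → {16, 15, 13, 10, 6, 4}
pop-max → 16; now {15, 13, 10, 6, 4}
insert 23 → {23, 15, 13, 10, 6, 4}
pop-max → 23; now {15, 13, 10, 6, 4}
insert 14 → {15, 14, 13, 10, 6, 4}
insert 19 → {19, 15, 14, 13, 10, 6, 4}
pop-max → 19; now {15, 14, 13, 10, 6, 4}
pop-max → 15; now {14, 13, 10, 6, 4}
pop-max → 14; now {13, 10, 6, 4}
pop-max → 13; now {10, 6, 4}
pop-max → 10; now {6, 4}
pop-max → 6; now {4}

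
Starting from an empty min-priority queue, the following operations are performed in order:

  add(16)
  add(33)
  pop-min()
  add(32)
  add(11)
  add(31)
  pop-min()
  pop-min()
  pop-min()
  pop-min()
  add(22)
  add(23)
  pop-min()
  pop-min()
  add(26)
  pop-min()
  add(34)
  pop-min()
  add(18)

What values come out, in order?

insert 16 → {16}
insert 33 → {16, 33}
pop-min → 16; now {33}
insert 32 → {32, 33}
insert 11 → {11, 32, 33}
insert 31 → {11, 31, 32, 33}
pop-min → 11; now {31, 32, 33}
pop-min → 31; now {32, 33}
pop-min → 32; now {33}
pop-min → 33; now {}
insert 22 → {22}
insert 23 → {22, 23}
pop-min → 22; now {23}
pop-min → 23; now {}
insert 26 → {26}
pop-min → 26; now {}
insert 34 → {34}
pop-min → 34; now {}
insert 18 → {18}

16 → 11 → 31 → 32 → 33 → 22 → 23 → 26 → 34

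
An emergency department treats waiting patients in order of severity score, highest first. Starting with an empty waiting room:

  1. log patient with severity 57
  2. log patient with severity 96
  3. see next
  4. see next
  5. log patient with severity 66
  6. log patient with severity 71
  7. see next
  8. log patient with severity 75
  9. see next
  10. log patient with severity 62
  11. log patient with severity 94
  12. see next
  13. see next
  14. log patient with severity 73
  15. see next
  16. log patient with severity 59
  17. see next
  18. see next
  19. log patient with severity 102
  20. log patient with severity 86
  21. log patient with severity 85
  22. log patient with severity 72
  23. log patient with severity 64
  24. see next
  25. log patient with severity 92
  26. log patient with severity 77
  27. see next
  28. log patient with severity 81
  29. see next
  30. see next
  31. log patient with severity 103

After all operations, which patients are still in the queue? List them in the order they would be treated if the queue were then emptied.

103 → 81 → 77 → 72 → 64

insert 57 → {57}
insert 96 → {96, 57}
see next → 96; now {57}
see next → 57; now {}
insert 66 → {66}
insert 71 → {71, 66}
see next → 71; now {66}
insert 75 → {75, 66}
see next → 75; now {66}
insert 62 → {66, 62}
insert 94 → {94, 66, 62}
see next → 94; now {66, 62}
see next → 66; now {62}
insert 73 → {73, 62}
see next → 73; now {62}
insert 59 → {62, 59}
see next → 62; now {59}
see next → 59; now {}
insert 102 → {102}
insert 86 → {102, 86}
insert 85 → {102, 86, 85}
insert 72 → {102, 86, 85, 72}
insert 64 → {102, 86, 85, 72, 64}
see next → 102; now {86, 85, 72, 64}
insert 92 → {92, 86, 85, 72, 64}
insert 77 → {92, 86, 85, 77, 72, 64}
see next → 92; now {86, 85, 77, 72, 64}
insert 81 → {86, 85, 81, 77, 72, 64}
see next → 86; now {85, 81, 77, 72, 64}
see next → 85; now {81, 77, 72, 64}
insert 103 → {103, 81, 77, 72, 64}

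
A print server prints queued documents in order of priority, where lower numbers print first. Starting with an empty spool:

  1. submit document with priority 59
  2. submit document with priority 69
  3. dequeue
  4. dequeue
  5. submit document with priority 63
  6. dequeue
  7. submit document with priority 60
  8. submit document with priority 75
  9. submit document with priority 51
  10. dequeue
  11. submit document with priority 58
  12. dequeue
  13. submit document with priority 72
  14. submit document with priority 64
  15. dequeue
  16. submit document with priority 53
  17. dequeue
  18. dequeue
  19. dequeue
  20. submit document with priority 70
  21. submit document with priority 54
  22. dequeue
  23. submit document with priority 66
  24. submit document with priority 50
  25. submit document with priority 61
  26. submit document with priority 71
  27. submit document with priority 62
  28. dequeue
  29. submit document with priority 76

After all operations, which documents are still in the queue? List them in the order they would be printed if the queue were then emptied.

insert 59 → {59}
insert 69 → {59, 69}
dequeue → 59; now {69}
dequeue → 69; now {}
insert 63 → {63}
dequeue → 63; now {}
insert 60 → {60}
insert 75 → {60, 75}
insert 51 → {51, 60, 75}
dequeue → 51; now {60, 75}
insert 58 → {58, 60, 75}
dequeue → 58; now {60, 75}
insert 72 → {60, 72, 75}
insert 64 → {60, 64, 72, 75}
dequeue → 60; now {64, 72, 75}
insert 53 → {53, 64, 72, 75}
dequeue → 53; now {64, 72, 75}
dequeue → 64; now {72, 75}
dequeue → 72; now {75}
insert 70 → {70, 75}
insert 54 → {54, 70, 75}
dequeue → 54; now {70, 75}
insert 66 → {66, 70, 75}
insert 50 → {50, 66, 70, 75}
insert 61 → {50, 61, 66, 70, 75}
insert 71 → {50, 61, 66, 70, 71, 75}
insert 62 → {50, 61, 62, 66, 70, 71, 75}
dequeue → 50; now {61, 62, 66, 70, 71, 75}
insert 76 → {61, 62, 66, 70, 71, 75, 76}

[61, 62, 66, 70, 71, 75, 76]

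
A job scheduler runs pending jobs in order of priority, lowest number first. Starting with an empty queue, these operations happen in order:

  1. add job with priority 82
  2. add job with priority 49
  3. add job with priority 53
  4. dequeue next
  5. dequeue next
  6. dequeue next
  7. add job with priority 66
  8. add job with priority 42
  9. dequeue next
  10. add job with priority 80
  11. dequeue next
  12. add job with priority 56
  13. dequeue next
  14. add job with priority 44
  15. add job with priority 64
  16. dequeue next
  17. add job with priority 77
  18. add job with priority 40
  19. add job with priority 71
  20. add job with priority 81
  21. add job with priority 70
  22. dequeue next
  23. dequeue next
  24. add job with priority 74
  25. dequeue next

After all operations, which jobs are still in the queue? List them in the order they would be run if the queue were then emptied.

insert 82 → {82}
insert 49 → {49, 82}
insert 53 → {49, 53, 82}
dequeue next → 49; now {53, 82}
dequeue next → 53; now {82}
dequeue next → 82; now {}
insert 66 → {66}
insert 42 → {42, 66}
dequeue next → 42; now {66}
insert 80 → {66, 80}
dequeue next → 66; now {80}
insert 56 → {56, 80}
dequeue next → 56; now {80}
insert 44 → {44, 80}
insert 64 → {44, 64, 80}
dequeue next → 44; now {64, 80}
insert 77 → {64, 77, 80}
insert 40 → {40, 64, 77, 80}
insert 71 → {40, 64, 71, 77, 80}
insert 81 → {40, 64, 71, 77, 80, 81}
insert 70 → {40, 64, 70, 71, 77, 80, 81}
dequeue next → 40; now {64, 70, 71, 77, 80, 81}
dequeue next → 64; now {70, 71, 77, 80, 81}
insert 74 → {70, 71, 74, 77, 80, 81}
dequeue next → 70; now {71, 74, 77, 80, 81}

71 → 74 → 77 → 80 → 81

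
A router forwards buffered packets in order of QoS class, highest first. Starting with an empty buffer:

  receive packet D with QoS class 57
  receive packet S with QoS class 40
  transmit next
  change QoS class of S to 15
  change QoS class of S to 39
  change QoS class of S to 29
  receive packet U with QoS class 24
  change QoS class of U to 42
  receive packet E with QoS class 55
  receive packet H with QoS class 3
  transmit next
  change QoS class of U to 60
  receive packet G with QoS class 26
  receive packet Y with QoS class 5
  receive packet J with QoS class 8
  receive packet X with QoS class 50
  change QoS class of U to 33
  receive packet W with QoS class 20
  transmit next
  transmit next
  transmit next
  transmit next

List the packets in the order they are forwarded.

[D, E, X, U, S, G]

add D (QoS class 57) → {D:57}
add S (QoS class 40) → {D:57, S:40}
transmit next → D; now {S:40}
update S to QoS class 15 → {S:15}
update S to QoS class 39 → {S:39}
update S to QoS class 29 → {S:29}
add U (QoS class 24) → {S:29, U:24}
update U to QoS class 42 → {U:42, S:29}
add E (QoS class 55) → {E:55, U:42, S:29}
add H (QoS class 3) → {E:55, U:42, S:29, H:3}
transmit next → E; now {U:42, S:29, H:3}
update U to QoS class 60 → {U:60, S:29, H:3}
add G (QoS class 26) → {U:60, S:29, G:26, H:3}
add Y (QoS class 5) → {U:60, S:29, G:26, Y:5, H:3}
add J (QoS class 8) → {U:60, S:29, G:26, J:8, Y:5, H:3}
add X (QoS class 50) → {U:60, X:50, S:29, G:26, J:8, Y:5, H:3}
update U to QoS class 33 → {X:50, U:33, S:29, G:26, J:8, Y:5, H:3}
add W (QoS class 20) → {X:50, U:33, S:29, G:26, W:20, J:8, Y:5, H:3}
transmit next → X; now {U:33, S:29, G:26, W:20, J:8, Y:5, H:3}
transmit next → U; now {S:29, G:26, W:20, J:8, Y:5, H:3}
transmit next → S; now {G:26, W:20, J:8, Y:5, H:3}
transmit next → G; now {W:20, J:8, Y:5, H:3}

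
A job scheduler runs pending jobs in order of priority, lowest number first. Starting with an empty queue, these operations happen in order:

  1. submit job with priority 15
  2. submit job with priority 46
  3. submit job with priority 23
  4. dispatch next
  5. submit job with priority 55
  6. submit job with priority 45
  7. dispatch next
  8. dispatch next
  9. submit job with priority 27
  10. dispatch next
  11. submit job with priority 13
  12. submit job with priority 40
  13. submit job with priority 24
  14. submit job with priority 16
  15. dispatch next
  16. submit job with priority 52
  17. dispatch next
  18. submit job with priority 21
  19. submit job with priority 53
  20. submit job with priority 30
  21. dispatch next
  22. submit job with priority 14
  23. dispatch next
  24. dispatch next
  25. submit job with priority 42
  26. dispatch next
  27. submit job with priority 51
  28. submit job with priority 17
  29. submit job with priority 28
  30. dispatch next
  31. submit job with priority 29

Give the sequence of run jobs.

15, 23, 45, 27, 13, 16, 21, 14, 24, 30, 17

insert 15 → {15}
insert 46 → {15, 46}
insert 23 → {15, 23, 46}
dispatch next → 15; now {23, 46}
insert 55 → {23, 46, 55}
insert 45 → {23, 45, 46, 55}
dispatch next → 23; now {45, 46, 55}
dispatch next → 45; now {46, 55}
insert 27 → {27, 46, 55}
dispatch next → 27; now {46, 55}
insert 13 → {13, 46, 55}
insert 40 → {13, 40, 46, 55}
insert 24 → {13, 24, 40, 46, 55}
insert 16 → {13, 16, 24, 40, 46, 55}
dispatch next → 13; now {16, 24, 40, 46, 55}
insert 52 → {16, 24, 40, 46, 52, 55}
dispatch next → 16; now {24, 40, 46, 52, 55}
insert 21 → {21, 24, 40, 46, 52, 55}
insert 53 → {21, 24, 40, 46, 52, 53, 55}
insert 30 → {21, 24, 30, 40, 46, 52, 53, 55}
dispatch next → 21; now {24, 30, 40, 46, 52, 53, 55}
insert 14 → {14, 24, 30, 40, 46, 52, 53, 55}
dispatch next → 14; now {24, 30, 40, 46, 52, 53, 55}
dispatch next → 24; now {30, 40, 46, 52, 53, 55}
insert 42 → {30, 40, 42, 46, 52, 53, 55}
dispatch next → 30; now {40, 42, 46, 52, 53, 55}
insert 51 → {40, 42, 46, 51, 52, 53, 55}
insert 17 → {17, 40, 42, 46, 51, 52, 53, 55}
insert 28 → {17, 28, 40, 42, 46, 51, 52, 53, 55}
dispatch next → 17; now {28, 40, 42, 46, 51, 52, 53, 55}
insert 29 → {28, 29, 40, 42, 46, 51, 52, 53, 55}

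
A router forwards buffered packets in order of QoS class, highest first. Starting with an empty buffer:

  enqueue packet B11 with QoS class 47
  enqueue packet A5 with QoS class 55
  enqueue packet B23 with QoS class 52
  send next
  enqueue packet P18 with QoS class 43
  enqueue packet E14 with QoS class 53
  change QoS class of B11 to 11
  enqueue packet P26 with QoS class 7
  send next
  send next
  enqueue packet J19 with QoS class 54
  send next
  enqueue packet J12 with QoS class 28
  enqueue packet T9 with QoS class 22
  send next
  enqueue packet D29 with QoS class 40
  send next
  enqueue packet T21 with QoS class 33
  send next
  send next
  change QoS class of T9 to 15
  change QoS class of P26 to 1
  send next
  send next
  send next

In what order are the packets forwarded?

add B11 (QoS class 47) → {B11:47}
add A5 (QoS class 55) → {A5:55, B11:47}
add B23 (QoS class 52) → {A5:55, B23:52, B11:47}
send next → A5; now {B23:52, B11:47}
add P18 (QoS class 43) → {B23:52, B11:47, P18:43}
add E14 (QoS class 53) → {E14:53, B23:52, B11:47, P18:43}
update B11 to QoS class 11 → {E14:53, B23:52, P18:43, B11:11}
add P26 (QoS class 7) → {E14:53, B23:52, P18:43, B11:11, P26:7}
send next → E14; now {B23:52, P18:43, B11:11, P26:7}
send next → B23; now {P18:43, B11:11, P26:7}
add J19 (QoS class 54) → {J19:54, P18:43, B11:11, P26:7}
send next → J19; now {P18:43, B11:11, P26:7}
add J12 (QoS class 28) → {P18:43, J12:28, B11:11, P26:7}
add T9 (QoS class 22) → {P18:43, J12:28, T9:22, B11:11, P26:7}
send next → P18; now {J12:28, T9:22, B11:11, P26:7}
add D29 (QoS class 40) → {D29:40, J12:28, T9:22, B11:11, P26:7}
send next → D29; now {J12:28, T9:22, B11:11, P26:7}
add T21 (QoS class 33) → {T21:33, J12:28, T9:22, B11:11, P26:7}
send next → T21; now {J12:28, T9:22, B11:11, P26:7}
send next → J12; now {T9:22, B11:11, P26:7}
update T9 to QoS class 15 → {T9:15, B11:11, P26:7}
update P26 to QoS class 1 → {T9:15, B11:11, P26:1}
send next → T9; now {B11:11, P26:1}
send next → B11; now {P26:1}
send next → P26; now {}

A5, E14, B23, J19, P18, D29, T21, J12, T9, B11, P26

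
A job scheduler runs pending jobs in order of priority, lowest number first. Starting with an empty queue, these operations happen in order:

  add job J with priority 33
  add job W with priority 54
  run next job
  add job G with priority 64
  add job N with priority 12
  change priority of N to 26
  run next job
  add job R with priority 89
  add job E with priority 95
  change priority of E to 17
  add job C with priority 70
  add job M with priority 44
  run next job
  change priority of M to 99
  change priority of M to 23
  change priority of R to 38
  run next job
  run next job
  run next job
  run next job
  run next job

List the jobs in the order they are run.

add J (priority 33) → {J:33}
add W (priority 54) → {J:33, W:54}
run next job → J; now {W:54}
add G (priority 64) → {W:54, G:64}
add N (priority 12) → {N:12, W:54, G:64}
update N to priority 26 → {N:26, W:54, G:64}
run next job → N; now {W:54, G:64}
add R (priority 89) → {W:54, G:64, R:89}
add E (priority 95) → {W:54, G:64, R:89, E:95}
update E to priority 17 → {E:17, W:54, G:64, R:89}
add C (priority 70) → {E:17, W:54, G:64, C:70, R:89}
add M (priority 44) → {E:17, M:44, W:54, G:64, C:70, R:89}
run next job → E; now {M:44, W:54, G:64, C:70, R:89}
update M to priority 99 → {W:54, G:64, C:70, R:89, M:99}
update M to priority 23 → {M:23, W:54, G:64, C:70, R:89}
update R to priority 38 → {M:23, R:38, W:54, G:64, C:70}
run next job → M; now {R:38, W:54, G:64, C:70}
run next job → R; now {W:54, G:64, C:70}
run next job → W; now {G:64, C:70}
run next job → G; now {C:70}
run next job → C; now {}

J, N, E, M, R, W, G, C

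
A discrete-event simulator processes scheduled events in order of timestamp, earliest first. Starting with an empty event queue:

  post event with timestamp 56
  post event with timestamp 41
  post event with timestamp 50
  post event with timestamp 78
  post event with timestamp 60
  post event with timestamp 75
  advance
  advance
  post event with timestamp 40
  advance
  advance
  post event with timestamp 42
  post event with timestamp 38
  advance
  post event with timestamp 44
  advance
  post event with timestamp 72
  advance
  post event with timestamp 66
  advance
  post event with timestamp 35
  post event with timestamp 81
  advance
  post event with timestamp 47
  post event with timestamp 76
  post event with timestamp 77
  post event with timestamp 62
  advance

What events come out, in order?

41, 50, 40, 56, 38, 42, 44, 60, 35, 47

insert 56 → {56}
insert 41 → {41, 56}
insert 50 → {41, 50, 56}
insert 78 → {41, 50, 56, 78}
insert 60 → {41, 50, 56, 60, 78}
insert 75 → {41, 50, 56, 60, 75, 78}
advance → 41; now {50, 56, 60, 75, 78}
advance → 50; now {56, 60, 75, 78}
insert 40 → {40, 56, 60, 75, 78}
advance → 40; now {56, 60, 75, 78}
advance → 56; now {60, 75, 78}
insert 42 → {42, 60, 75, 78}
insert 38 → {38, 42, 60, 75, 78}
advance → 38; now {42, 60, 75, 78}
insert 44 → {42, 44, 60, 75, 78}
advance → 42; now {44, 60, 75, 78}
insert 72 → {44, 60, 72, 75, 78}
advance → 44; now {60, 72, 75, 78}
insert 66 → {60, 66, 72, 75, 78}
advance → 60; now {66, 72, 75, 78}
insert 35 → {35, 66, 72, 75, 78}
insert 81 → {35, 66, 72, 75, 78, 81}
advance → 35; now {66, 72, 75, 78, 81}
insert 47 → {47, 66, 72, 75, 78, 81}
insert 76 → {47, 66, 72, 75, 76, 78, 81}
insert 77 → {47, 66, 72, 75, 76, 77, 78, 81}
insert 62 → {47, 62, 66, 72, 75, 76, 77, 78, 81}
advance → 47; now {62, 66, 72, 75, 76, 77, 78, 81}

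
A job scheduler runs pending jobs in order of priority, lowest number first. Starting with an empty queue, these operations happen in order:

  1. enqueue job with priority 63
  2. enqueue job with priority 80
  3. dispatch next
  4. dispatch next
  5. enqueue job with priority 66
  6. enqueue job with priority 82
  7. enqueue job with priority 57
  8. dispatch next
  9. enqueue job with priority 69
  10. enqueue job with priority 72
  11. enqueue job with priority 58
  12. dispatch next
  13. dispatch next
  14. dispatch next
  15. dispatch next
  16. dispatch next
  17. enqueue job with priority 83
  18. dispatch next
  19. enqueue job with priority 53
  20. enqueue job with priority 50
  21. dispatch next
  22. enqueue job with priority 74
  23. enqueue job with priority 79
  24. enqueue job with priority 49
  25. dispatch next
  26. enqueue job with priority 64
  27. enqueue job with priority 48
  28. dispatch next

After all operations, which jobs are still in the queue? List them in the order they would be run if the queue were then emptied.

53 → 64 → 74 → 79

insert 63 → {63}
insert 80 → {63, 80}
dispatch next → 63; now {80}
dispatch next → 80; now {}
insert 66 → {66}
insert 82 → {66, 82}
insert 57 → {57, 66, 82}
dispatch next → 57; now {66, 82}
insert 69 → {66, 69, 82}
insert 72 → {66, 69, 72, 82}
insert 58 → {58, 66, 69, 72, 82}
dispatch next → 58; now {66, 69, 72, 82}
dispatch next → 66; now {69, 72, 82}
dispatch next → 69; now {72, 82}
dispatch next → 72; now {82}
dispatch next → 82; now {}
insert 83 → {83}
dispatch next → 83; now {}
insert 53 → {53}
insert 50 → {50, 53}
dispatch next → 50; now {53}
insert 74 → {53, 74}
insert 79 → {53, 74, 79}
insert 49 → {49, 53, 74, 79}
dispatch next → 49; now {53, 74, 79}
insert 64 → {53, 64, 74, 79}
insert 48 → {48, 53, 64, 74, 79}
dispatch next → 48; now {53, 64, 74, 79}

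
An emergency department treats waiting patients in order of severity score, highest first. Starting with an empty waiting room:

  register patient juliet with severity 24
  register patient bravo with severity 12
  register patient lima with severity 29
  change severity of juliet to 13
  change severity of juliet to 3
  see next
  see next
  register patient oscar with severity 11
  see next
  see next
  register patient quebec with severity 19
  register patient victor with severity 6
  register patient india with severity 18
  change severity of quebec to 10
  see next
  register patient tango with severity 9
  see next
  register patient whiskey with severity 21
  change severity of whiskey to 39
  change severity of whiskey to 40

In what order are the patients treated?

add juliet (severity 24) → {juliet:24}
add bravo (severity 12) → {juliet:24, bravo:12}
add lima (severity 29) → {lima:29, juliet:24, bravo:12}
update juliet to severity 13 → {lima:29, juliet:13, bravo:12}
update juliet to severity 3 → {lima:29, bravo:12, juliet:3}
see next → lima; now {bravo:12, juliet:3}
see next → bravo; now {juliet:3}
add oscar (severity 11) → {oscar:11, juliet:3}
see next → oscar; now {juliet:3}
see next → juliet; now {}
add quebec (severity 19) → {quebec:19}
add victor (severity 6) → {quebec:19, victor:6}
add india (severity 18) → {quebec:19, india:18, victor:6}
update quebec to severity 10 → {india:18, quebec:10, victor:6}
see next → india; now {quebec:10, victor:6}
add tango (severity 9) → {quebec:10, tango:9, victor:6}
see next → quebec; now {tango:9, victor:6}
add whiskey (severity 21) → {whiskey:21, tango:9, victor:6}
update whiskey to severity 39 → {whiskey:39, tango:9, victor:6}
update whiskey to severity 40 → {whiskey:40, tango:9, victor:6}

lima, bravo, oscar, juliet, india, quebec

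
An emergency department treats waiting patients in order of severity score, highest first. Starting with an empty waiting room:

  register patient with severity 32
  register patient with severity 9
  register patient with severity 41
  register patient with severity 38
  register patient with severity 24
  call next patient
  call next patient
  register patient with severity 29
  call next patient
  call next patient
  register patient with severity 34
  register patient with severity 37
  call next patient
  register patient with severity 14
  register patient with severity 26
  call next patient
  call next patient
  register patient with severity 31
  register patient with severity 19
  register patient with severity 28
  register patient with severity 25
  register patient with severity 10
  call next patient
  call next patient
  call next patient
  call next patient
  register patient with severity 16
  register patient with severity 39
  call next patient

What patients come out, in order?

41, 38, 32, 29, 37, 34, 26, 31, 28, 25, 24, 39

insert 32 → {32}
insert 9 → {32, 9}
insert 41 → {41, 32, 9}
insert 38 → {41, 38, 32, 9}
insert 24 → {41, 38, 32, 24, 9}
call next patient → 41; now {38, 32, 24, 9}
call next patient → 38; now {32, 24, 9}
insert 29 → {32, 29, 24, 9}
call next patient → 32; now {29, 24, 9}
call next patient → 29; now {24, 9}
insert 34 → {34, 24, 9}
insert 37 → {37, 34, 24, 9}
call next patient → 37; now {34, 24, 9}
insert 14 → {34, 24, 14, 9}
insert 26 → {34, 26, 24, 14, 9}
call next patient → 34; now {26, 24, 14, 9}
call next patient → 26; now {24, 14, 9}
insert 31 → {31, 24, 14, 9}
insert 19 → {31, 24, 19, 14, 9}
insert 28 → {31, 28, 24, 19, 14, 9}
insert 25 → {31, 28, 25, 24, 19, 14, 9}
insert 10 → {31, 28, 25, 24, 19, 14, 10, 9}
call next patient → 31; now {28, 25, 24, 19, 14, 10, 9}
call next patient → 28; now {25, 24, 19, 14, 10, 9}
call next patient → 25; now {24, 19, 14, 10, 9}
call next patient → 24; now {19, 14, 10, 9}
insert 16 → {19, 16, 14, 10, 9}
insert 39 → {39, 19, 16, 14, 10, 9}
call next patient → 39; now {19, 16, 14, 10, 9}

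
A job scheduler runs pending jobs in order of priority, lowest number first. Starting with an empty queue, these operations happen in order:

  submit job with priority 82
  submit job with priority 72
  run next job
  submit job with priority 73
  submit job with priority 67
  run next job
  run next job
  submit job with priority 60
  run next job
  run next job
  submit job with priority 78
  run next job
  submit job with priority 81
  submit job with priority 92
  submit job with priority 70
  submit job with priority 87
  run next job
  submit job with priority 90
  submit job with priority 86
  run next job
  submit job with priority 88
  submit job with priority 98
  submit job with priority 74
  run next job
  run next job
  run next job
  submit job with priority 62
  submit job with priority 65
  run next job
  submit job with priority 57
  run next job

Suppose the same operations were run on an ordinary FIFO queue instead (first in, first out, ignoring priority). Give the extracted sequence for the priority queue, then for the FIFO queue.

insert 82 → {82}
insert 72 → {72, 82}
run next job → 72; now {82}
insert 73 → {73, 82}
insert 67 → {67, 73, 82}
run next job → 67; now {73, 82}
run next job → 73; now {82}
insert 60 → {60, 82}
run next job → 60; now {82}
run next job → 82; now {}
insert 78 → {78}
run next job → 78; now {}
insert 81 → {81}
insert 92 → {81, 92}
insert 70 → {70, 81, 92}
insert 87 → {70, 81, 87, 92}
run next job → 70; now {81, 87, 92}
insert 90 → {81, 87, 90, 92}
insert 86 → {81, 86, 87, 90, 92}
run next job → 81; now {86, 87, 90, 92}
insert 88 → {86, 87, 88, 90, 92}
insert 98 → {86, 87, 88, 90, 92, 98}
insert 74 → {74, 86, 87, 88, 90, 92, 98}
run next job → 74; now {86, 87, 88, 90, 92, 98}
run next job → 86; now {87, 88, 90, 92, 98}
run next job → 87; now {88, 90, 92, 98}
insert 62 → {62, 88, 90, 92, 98}
insert 65 → {62, 65, 88, 90, 92, 98}
run next job → 62; now {65, 88, 90, 92, 98}
insert 57 → {57, 65, 88, 90, 92, 98}
run next job → 57; now {65, 88, 90, 92, 98}

priority queue: 72, 67, 73, 60, 82, 78, 70, 81, 74, 86, 87, 62, 57; FIFO queue: 82 → 72 → 73 → 67 → 60 → 78 → 81 → 92 → 70 → 87 → 90 → 86 → 88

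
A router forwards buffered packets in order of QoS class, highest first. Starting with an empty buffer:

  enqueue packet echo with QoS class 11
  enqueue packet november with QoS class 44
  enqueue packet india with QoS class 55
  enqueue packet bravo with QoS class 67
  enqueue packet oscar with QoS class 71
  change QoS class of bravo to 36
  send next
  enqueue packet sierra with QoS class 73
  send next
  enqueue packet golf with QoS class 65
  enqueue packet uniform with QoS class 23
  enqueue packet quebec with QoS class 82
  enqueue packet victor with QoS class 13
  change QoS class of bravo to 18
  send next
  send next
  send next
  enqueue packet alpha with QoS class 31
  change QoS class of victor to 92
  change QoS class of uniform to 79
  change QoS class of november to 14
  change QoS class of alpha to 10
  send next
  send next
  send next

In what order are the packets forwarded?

add echo (QoS class 11) → {echo:11}
add november (QoS class 44) → {november:44, echo:11}
add india (QoS class 55) → {india:55, november:44, echo:11}
add bravo (QoS class 67) → {bravo:67, india:55, november:44, echo:11}
add oscar (QoS class 71) → {oscar:71, bravo:67, india:55, november:44, echo:11}
update bravo to QoS class 36 → {oscar:71, india:55, november:44, bravo:36, echo:11}
send next → oscar; now {india:55, november:44, bravo:36, echo:11}
add sierra (QoS class 73) → {sierra:73, india:55, november:44, bravo:36, echo:11}
send next → sierra; now {india:55, november:44, bravo:36, echo:11}
add golf (QoS class 65) → {golf:65, india:55, november:44, bravo:36, echo:11}
add uniform (QoS class 23) → {golf:65, india:55, november:44, bravo:36, uniform:23, echo:11}
add quebec (QoS class 82) → {quebec:82, golf:65, india:55, november:44, bravo:36, uniform:23, echo:11}
add victor (QoS class 13) → {quebec:82, golf:65, india:55, november:44, bravo:36, uniform:23, victor:13, echo:11}
update bravo to QoS class 18 → {quebec:82, golf:65, india:55, november:44, uniform:23, bravo:18, victor:13, echo:11}
send next → quebec; now {golf:65, india:55, november:44, uniform:23, bravo:18, victor:13, echo:11}
send next → golf; now {india:55, november:44, uniform:23, bravo:18, victor:13, echo:11}
send next → india; now {november:44, uniform:23, bravo:18, victor:13, echo:11}
add alpha (QoS class 31) → {november:44, alpha:31, uniform:23, bravo:18, victor:13, echo:11}
update victor to QoS class 92 → {victor:92, november:44, alpha:31, uniform:23, bravo:18, echo:11}
update uniform to QoS class 79 → {victor:92, uniform:79, november:44, alpha:31, bravo:18, echo:11}
update november to QoS class 14 → {victor:92, uniform:79, alpha:31, bravo:18, november:14, echo:11}
update alpha to QoS class 10 → {victor:92, uniform:79, bravo:18, november:14, echo:11, alpha:10}
send next → victor; now {uniform:79, bravo:18, november:14, echo:11, alpha:10}
send next → uniform; now {bravo:18, november:14, echo:11, alpha:10}
send next → bravo; now {november:14, echo:11, alpha:10}

[oscar, sierra, quebec, golf, india, victor, uniform, bravo]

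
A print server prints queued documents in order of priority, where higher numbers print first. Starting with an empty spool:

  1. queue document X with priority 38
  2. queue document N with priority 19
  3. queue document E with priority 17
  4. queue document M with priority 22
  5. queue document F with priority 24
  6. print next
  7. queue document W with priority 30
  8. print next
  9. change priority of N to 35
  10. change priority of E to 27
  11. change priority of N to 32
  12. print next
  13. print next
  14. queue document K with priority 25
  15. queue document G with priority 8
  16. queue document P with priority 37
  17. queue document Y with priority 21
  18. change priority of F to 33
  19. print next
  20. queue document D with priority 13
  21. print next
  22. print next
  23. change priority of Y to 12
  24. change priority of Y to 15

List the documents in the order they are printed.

[X, W, N, E, P, F, K]

add X (priority 38) → {X:38}
add N (priority 19) → {X:38, N:19}
add E (priority 17) → {X:38, N:19, E:17}
add M (priority 22) → {X:38, M:22, N:19, E:17}
add F (priority 24) → {X:38, F:24, M:22, N:19, E:17}
print next → X; now {F:24, M:22, N:19, E:17}
add W (priority 30) → {W:30, F:24, M:22, N:19, E:17}
print next → W; now {F:24, M:22, N:19, E:17}
update N to priority 35 → {N:35, F:24, M:22, E:17}
update E to priority 27 → {N:35, E:27, F:24, M:22}
update N to priority 32 → {N:32, E:27, F:24, M:22}
print next → N; now {E:27, F:24, M:22}
print next → E; now {F:24, M:22}
add K (priority 25) → {K:25, F:24, M:22}
add G (priority 8) → {K:25, F:24, M:22, G:8}
add P (priority 37) → {P:37, K:25, F:24, M:22, G:8}
add Y (priority 21) → {P:37, K:25, F:24, M:22, Y:21, G:8}
update F to priority 33 → {P:37, F:33, K:25, M:22, Y:21, G:8}
print next → P; now {F:33, K:25, M:22, Y:21, G:8}
add D (priority 13) → {F:33, K:25, M:22, Y:21, D:13, G:8}
print next → F; now {K:25, M:22, Y:21, D:13, G:8}
print next → K; now {M:22, Y:21, D:13, G:8}
update Y to priority 12 → {M:22, D:13, Y:12, G:8}
update Y to priority 15 → {M:22, Y:15, D:13, G:8}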